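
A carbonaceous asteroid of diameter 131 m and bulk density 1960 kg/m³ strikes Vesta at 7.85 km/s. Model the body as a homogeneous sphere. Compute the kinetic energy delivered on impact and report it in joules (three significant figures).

v = 7850 m/s.
Mass m = (π/6) ρ d³ = (π/6) × 1960 × (131)³ = 2.307 × 10^9 kg
E = ½ m v² = 0.5 × 2.307 × 10^9 × (7850)² = 7.108 × 10^16 J

E ≈ 7.11 × 10^16 J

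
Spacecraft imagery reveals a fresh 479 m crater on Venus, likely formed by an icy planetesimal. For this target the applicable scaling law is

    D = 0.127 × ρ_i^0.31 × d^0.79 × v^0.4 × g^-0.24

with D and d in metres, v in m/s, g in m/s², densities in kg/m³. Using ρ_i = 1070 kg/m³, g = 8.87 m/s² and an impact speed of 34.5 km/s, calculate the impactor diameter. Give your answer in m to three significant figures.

d ≈ 21.3 m

Rearranging for d: d = [D / (0.127 · 1070^0.31 · 34500^0.4 · 8.87^-0.24)]^(1/0.79).
1070^0.31 = 8.692
34500^0.4 = 65.33
8.87^-0.24 = 0.5922
Denominator = 0.127 × 8.692 × 65.33 × 0.5922 = 42.71
D / 42.71 = 479 / 42.71 = 11.22
d = 11.22^(1/0.79) = 11.22^1.2658 = 21.33 m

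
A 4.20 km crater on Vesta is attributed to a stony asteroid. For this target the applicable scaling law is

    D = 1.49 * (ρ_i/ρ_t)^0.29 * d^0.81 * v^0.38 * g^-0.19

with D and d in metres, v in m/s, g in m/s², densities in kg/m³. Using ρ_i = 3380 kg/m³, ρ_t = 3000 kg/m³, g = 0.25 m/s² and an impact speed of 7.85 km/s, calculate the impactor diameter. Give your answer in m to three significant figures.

d ≈ 187 m

Rearranging for d: d = [D / (1.49 · (3380/3000)^0.29 · 7850^0.38 · 0.25^-0.19)]^(1/0.81).
D = 4200 m.
(3380/3000)^0.29 = 1.035
7850^0.38 = 30.20
0.25^-0.19 = 1.301
Denominator = 1.49 × 1.035 × 30.20 × 1.301 = 60.59
D / 60.59 = 4200 / 60.59 = 69.32
d = 69.32^(1/0.81) = 69.32^1.2346 = 187.4 m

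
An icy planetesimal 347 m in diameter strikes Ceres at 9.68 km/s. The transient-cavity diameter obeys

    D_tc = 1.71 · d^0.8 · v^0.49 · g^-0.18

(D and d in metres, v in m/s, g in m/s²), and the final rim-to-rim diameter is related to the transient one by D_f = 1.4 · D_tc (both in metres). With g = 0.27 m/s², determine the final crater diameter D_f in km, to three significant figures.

v = 9680 m/s.
d^0.8 = 347^0.8 = 107.7
v^0.49 = 9680^0.49 = 89.76
g^-0.18 = 0.27^-0.18 = 1.266
D_tc = 1.71 × 107.7 × 89.76 × 1.266 = 20930 m
D_f = 1.4 × 20930 = 29302 m
     = 29.30 km

D_f ≈ 29.3 km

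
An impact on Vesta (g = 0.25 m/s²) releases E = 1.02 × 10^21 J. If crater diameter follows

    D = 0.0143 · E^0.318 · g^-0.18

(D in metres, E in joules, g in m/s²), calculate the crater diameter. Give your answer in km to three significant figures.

D ≈ 88.0 km

E^0.318 = (1.02 × 10^21)^0.318 = 4.794 × 10^6
g^-0.18 = 0.25^-0.18 = 1.283
D = 0.0143 × 4.794 × 10^6 × 1.283 = 87955 m
   = 87.96 km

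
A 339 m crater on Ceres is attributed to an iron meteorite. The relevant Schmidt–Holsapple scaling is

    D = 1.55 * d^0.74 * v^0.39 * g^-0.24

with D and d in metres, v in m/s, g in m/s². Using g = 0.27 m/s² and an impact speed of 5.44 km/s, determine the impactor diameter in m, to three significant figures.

Rearranging for d: d = [D / (1.55 · 5440^0.39 · 0.27^-0.24)]^(1/0.74).
5440^0.39 = 28.63
0.27^-0.24 = 1.369
Denominator = 1.55 × 28.63 × 1.369 = 60.75
D / 60.75 = 339 / 60.75 = 5.580
d = 5.580^(1/0.74) = 5.580^1.3514 = 10.21 m

d ≈ 10.2 m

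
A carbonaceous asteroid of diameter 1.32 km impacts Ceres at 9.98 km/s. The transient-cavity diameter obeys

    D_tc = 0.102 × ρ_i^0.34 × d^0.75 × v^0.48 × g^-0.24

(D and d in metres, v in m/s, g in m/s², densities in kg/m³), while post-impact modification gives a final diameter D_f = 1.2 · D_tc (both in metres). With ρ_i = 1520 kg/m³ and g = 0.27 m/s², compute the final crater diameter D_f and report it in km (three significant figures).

D_f ≈ 36.8 km

In SI: d = 1320 m, v = 9980 m/s.
ρ_i^0.34 = 1520^0.34 = 12.07
d^0.75 = 1320^0.75 = 219.0
v^0.48 = 9980^0.48 = 83.10
g^-0.24 = 0.27^-0.24 = 1.369
D_tc = 0.102 × 12.07 × 219.0 × 83.10 × 1.369 = 30670 m
D_f = 1.2 × 30670 = 36804 m
     = 36.80 km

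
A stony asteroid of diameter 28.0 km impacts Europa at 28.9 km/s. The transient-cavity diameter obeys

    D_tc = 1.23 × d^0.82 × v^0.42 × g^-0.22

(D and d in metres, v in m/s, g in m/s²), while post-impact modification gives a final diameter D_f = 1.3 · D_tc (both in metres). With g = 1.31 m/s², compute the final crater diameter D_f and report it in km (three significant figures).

D_f ≈ 499 km

In SI: d = 28000 m, v = 28900 m/s.
d^0.82 = 28000^0.82 = 4433
v^0.42 = 28900^0.42 = 74.74
g^-0.22 = 1.31^-0.22 = 0.9423
D_tc = 1.23 × 4433 × 74.74 × 0.9423 = 3.840 × 10^5 m
D_f = 1.3 × 3.840 × 10^5 = 4.992 × 10^5 m
     = 499.2 km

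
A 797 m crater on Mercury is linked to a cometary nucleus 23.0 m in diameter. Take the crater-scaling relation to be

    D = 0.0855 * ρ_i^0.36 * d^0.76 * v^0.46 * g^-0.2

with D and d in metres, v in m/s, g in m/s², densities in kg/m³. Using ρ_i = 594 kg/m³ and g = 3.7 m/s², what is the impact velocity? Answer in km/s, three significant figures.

v ≈ 28.6 km/s

Rearranging for v: v = [D / (0.0855 · 594^0.36 · 23^0.76 · 3.7^-0.2)]^(1/0.46).
594^0.36 = 9.967
23^0.76 = 10.84
3.7^-0.2 = 0.7698
Denominator = 0.0855 × 9.967 × 10.84 × 0.7698 = 7.111
D / 7.111 = 797 / 7.111 = 112.1
v = 112.1^(1/0.46) = 112.1^2.1739 = 28552 m/s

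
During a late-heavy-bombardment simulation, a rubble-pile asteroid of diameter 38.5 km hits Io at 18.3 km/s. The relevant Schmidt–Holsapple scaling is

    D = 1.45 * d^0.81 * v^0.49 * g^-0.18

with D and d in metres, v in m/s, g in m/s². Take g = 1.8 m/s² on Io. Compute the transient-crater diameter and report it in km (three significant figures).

D ≈ 828 km

In SI units: d = 38500 m, v = 18300 m/s.
d^0.81 = 38500^0.81 = 5179
v^0.49 = 18300^0.49 = 122.6
g^-0.18 = 1.8^-0.18 = 0.8996
D = 1.45 × 5179 × 122.6 × 0.8996 = 8.282 × 10^5 m
   = 828.2 km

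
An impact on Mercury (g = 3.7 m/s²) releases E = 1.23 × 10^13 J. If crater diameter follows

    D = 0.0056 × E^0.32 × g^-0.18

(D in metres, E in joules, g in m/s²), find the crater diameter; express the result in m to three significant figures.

E^0.32 = (1.23 × 10^13)^0.32 = 1.544 × 10^4
g^-0.18 = 3.7^-0.18 = 0.7902
D = 0.0056 × 1.544 × 10^4 × 0.7902 = 68.32 m

D ≈ 68.3 m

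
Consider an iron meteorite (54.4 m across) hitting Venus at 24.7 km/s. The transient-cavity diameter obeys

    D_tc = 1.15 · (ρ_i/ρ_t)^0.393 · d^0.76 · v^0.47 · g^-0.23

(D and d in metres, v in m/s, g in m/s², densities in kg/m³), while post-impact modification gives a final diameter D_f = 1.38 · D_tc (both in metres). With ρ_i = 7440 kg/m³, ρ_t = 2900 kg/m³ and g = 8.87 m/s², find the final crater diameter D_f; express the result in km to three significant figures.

D_f ≈ 3.36 km

v = 24700 m/s.
(ρ_i/ρ_t)^0.393 = (7440/2900)^0.393 = 1.448
d^0.76 = 54.4^0.76 = 20.85
v^0.47 = 24700^0.47 = 116.0
g^-0.23 = 8.87^-0.23 = 0.6053
D_tc = 1.15 × 1.448 × 20.85 × 116.0 × 0.6053 = 2438 m
D_f = 1.38 × 2438 = 3364 m
     = 3.364 km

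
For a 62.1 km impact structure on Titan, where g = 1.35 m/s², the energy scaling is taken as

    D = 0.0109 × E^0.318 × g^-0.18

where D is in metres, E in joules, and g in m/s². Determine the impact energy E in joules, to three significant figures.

E ≈ 2.08 × 10^21 J

Rearranging: E = [D / (0.0109 · g^-0.18)]^(1/0.318).
D = 62100 m.
g^-0.18 = 1.35^-0.18 = 0.9474
D / (0.0109 × 0.9474) = 62100 / (0.01033) = 6.012 × 10^6
E = (6.012 × 10^6)^3.1447 = 2.080 × 10^21 J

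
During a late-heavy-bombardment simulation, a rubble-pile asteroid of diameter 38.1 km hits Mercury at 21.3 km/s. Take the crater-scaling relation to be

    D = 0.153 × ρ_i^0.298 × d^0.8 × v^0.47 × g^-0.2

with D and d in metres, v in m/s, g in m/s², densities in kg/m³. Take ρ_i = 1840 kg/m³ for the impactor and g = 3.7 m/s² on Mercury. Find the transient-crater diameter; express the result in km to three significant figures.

In SI units: d = 38100 m, v = 21300 m/s.
ρ_i^0.298 = 1840^0.298 = 9.395
d^0.8 = 38100^0.8 = 4621
v^0.47 = 21300^0.47 = 108.2
g^-0.2 = 3.7^-0.2 = 0.7698
D = 0.153 × 9.395 × 4621 × 108.2 × 0.7698 = 5.533 × 10^5 m
   = 553.3 km

D ≈ 553 km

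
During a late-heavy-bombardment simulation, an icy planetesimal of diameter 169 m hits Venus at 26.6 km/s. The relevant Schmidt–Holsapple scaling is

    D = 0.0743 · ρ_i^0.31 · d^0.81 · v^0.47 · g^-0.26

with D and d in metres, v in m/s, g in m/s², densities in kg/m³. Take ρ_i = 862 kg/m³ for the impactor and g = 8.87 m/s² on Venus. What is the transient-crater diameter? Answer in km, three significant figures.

D ≈ 2.62 km

In SI units: v = 26600 m/s.
ρ_i^0.31 = 862^0.31 = 8.128
d^0.81 = 169^0.81 = 63.77
v^0.47 = 26600^0.47 = 120.1
g^-0.26 = 8.87^-0.26 = 0.5669
D = 0.0743 × 8.128 × 63.77 × 120.1 × 0.5669 = 2622 m
   = 2.622 km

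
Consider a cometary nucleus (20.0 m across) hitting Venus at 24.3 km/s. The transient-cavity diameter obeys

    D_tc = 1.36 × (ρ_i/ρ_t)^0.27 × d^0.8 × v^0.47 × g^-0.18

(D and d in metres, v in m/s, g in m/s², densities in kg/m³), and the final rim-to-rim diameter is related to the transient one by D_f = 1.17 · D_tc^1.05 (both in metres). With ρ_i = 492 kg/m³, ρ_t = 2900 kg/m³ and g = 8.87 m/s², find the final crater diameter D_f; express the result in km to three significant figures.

v = 24300 m/s.
(ρ_i/ρ_t)^0.27 = (492/2900)^0.27 = 0.6194
d^0.8 = 20^0.8 = 10.99
v^0.47 = 24300^0.47 = 115.1
g^-0.18 = 8.87^-0.18 = 0.6751
D_tc = 1.36 × 0.6194 × 10.99 × 115.1 × 0.6751 = 719.4 m
D_f = 1.17 × (719.4)^1.05 = 1170 m
     = 1.170 km

D_f ≈ 1.17 km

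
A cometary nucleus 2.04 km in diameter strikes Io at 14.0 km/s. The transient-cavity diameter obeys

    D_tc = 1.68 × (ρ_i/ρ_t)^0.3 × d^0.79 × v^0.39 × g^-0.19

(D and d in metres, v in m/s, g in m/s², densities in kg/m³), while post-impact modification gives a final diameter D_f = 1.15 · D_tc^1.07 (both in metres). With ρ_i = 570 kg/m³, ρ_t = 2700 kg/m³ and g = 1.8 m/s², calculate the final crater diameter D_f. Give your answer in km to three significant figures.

D_f ≈ 36.4 km

In SI: d = 2040 m, v = 14000 m/s.
(ρ_i/ρ_t)^0.3 = (570/2700)^0.3 = 0.6271
d^0.79 = 2040^0.79 = 411.7
v^0.39 = 14000^0.39 = 41.40
g^-0.19 = 1.8^-0.19 = 0.8943
D_tc = 1.68 × 0.6271 × 411.7 × 41.40 × 0.8943 = 16060 m
D_f = 1.15 × (16060)^1.07 = 36379 m
     = 36.38 km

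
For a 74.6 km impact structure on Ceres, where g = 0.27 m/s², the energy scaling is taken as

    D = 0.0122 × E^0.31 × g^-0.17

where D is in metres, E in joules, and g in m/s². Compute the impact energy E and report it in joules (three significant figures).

E ≈ 3.80 × 10^21 J

Rearranging: E = [D / (0.0122 · g^-0.17)]^(1/0.31).
D = 74600 m.
g^-0.17 = 0.27^-0.17 = 1.249
D / (0.0122 × 1.249) = 74600 / (0.01524) = 4.895 × 10^6
E = (4.895 × 10^6)^3.2258 = 3.800 × 10^21 J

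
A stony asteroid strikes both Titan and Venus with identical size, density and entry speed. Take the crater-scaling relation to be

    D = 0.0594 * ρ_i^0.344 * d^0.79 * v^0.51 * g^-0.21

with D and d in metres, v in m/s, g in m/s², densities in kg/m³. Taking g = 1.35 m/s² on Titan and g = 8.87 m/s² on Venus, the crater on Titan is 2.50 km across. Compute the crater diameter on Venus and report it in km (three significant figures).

D ≈ 1.68 km

All impactor-dependent factors cancel in the ratio, leaving D_Venus/D_Titan = (g_Venus/g_Titan)^-0.21.
(8.87/1.35)^-0.21 = 6.570^-0.21 = 0.6735
D_Venus = 0.6735 × 2.50 km = 1.68 km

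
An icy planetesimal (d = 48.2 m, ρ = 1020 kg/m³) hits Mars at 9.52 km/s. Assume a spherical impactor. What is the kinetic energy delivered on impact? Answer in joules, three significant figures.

E ≈ 2.71 × 10^15 J

v = 9520 m/s.
Mass m = (π/6) ρ d³ = (π/6) × 1020 × (48.2)³ = 5.981 × 10^7 kg
E = ½ m v² = 0.5 × 5.981 × 10^7 × (9520)² = 2.710 × 10^15 J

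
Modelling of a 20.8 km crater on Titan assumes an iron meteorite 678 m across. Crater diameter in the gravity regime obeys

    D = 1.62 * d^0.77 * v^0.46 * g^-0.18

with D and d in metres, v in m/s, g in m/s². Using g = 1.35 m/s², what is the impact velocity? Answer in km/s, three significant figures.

Rearranging for v: v = [D / (1.62 · 678^0.77 · 1.35^-0.18)]^(1/0.46).
D = 20800 m.
678^0.77 = 151.4
1.35^-0.18 = 0.9474
Denominator = 1.62 × 151.4 × 0.9474 = 232.4
D / 232.4 = 20800 / 232.4 = 89.50
v = 89.50^(1/0.46) = 89.50^2.1739 = 17501 m/s

v ≈ 17.5 km/s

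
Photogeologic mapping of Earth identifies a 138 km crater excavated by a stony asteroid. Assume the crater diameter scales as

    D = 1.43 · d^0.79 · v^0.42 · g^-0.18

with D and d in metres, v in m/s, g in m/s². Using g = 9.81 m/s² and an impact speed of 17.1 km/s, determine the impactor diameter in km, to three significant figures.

Rearranging for d: d = [D / (1.43 · 17100^0.42 · 9.81^-0.18)]^(1/0.79).
D = 138000 m.
17100^0.42 = 59.96
9.81^-0.18 = 0.6630
Denominator = 1.43 × 59.96 × 0.6630 = 56.85
D / 56.85 = 138000 / 56.85 = 2427
d = 2427^(1/0.79) = 2427^1.2658 = 19267 m

d ≈ 19.3 km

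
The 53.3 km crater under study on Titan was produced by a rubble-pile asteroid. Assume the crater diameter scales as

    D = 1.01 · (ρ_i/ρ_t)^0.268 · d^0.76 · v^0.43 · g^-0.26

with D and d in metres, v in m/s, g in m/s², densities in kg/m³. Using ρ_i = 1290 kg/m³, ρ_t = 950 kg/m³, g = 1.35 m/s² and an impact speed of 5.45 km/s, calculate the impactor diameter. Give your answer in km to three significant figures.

d ≈ 12.5 km

Rearranging for d: d = [D / (1.01 · (1290/950)^0.268 · 5450^0.43 · 1.35^-0.26)]^(1/0.76).
D = 53300 m.
(1290/950)^0.268 = 1.085
5450^0.43 = 40.43
1.35^-0.26 = 0.9249
Denominator = 1.01 × 1.085 × 40.43 × 0.9249 = 40.98
D / 40.98 = 53300 / 40.98 = 1301
d = 1301^(1/0.76) = 1301^1.3158 = 12525 m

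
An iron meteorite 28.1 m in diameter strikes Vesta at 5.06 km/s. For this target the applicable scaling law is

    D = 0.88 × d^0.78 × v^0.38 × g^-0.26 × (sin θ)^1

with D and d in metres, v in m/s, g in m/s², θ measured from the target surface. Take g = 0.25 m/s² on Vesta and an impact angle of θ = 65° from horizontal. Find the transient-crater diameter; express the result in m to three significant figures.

D ≈ 394 m

In SI units: v = 5060 m/s.
d^0.78 = 28.1^0.78 = 13.49
v^0.38 = 5060^0.38 = 25.56
g^-0.26 = 0.25^-0.26 = 1.434
(sin 65°)^1 = 0.9063^1 = 0.9063
D = 0.88 × 13.49 × 25.56 × 1.434 × 0.9063 = 394.3 m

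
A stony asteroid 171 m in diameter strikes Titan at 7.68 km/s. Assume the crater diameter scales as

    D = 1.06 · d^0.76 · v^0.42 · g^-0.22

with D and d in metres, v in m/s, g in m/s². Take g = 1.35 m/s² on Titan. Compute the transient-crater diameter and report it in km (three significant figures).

In SI units: v = 7680 m/s.
d^0.76 = 171^0.76 = 49.78
v^0.42 = 7680^0.42 = 42.84
g^-0.22 = 1.35^-0.22 = 0.9361
D = 1.06 × 49.78 × 42.84 × 0.9361 = 2116 m
   = 2.116 km

D ≈ 2.12 km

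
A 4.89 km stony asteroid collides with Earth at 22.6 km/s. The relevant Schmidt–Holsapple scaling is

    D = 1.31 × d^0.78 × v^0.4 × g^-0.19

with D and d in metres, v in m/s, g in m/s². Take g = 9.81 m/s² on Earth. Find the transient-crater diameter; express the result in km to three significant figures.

In SI units: d = 4890 m, v = 22600 m/s.
d^0.78 = 4890^0.78 = 754.5
v^0.4 = 22600^0.4 = 55.16
g^-0.19 = 9.81^-0.19 = 0.6480
D = 1.31 × 754.5 × 55.16 × 0.6480 = 35329 m
   = 35.33 km

D ≈ 35.3 km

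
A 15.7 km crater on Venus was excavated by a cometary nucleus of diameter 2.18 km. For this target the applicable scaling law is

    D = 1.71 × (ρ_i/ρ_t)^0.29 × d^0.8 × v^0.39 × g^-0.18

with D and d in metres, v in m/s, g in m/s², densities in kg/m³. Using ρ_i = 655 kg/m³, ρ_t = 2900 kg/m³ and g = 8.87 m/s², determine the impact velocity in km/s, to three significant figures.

Rearranging for v: v = [D / (1.71 · (655/2900)^0.29 · 2180^0.8 · 8.87^-0.18)]^(1/0.39).
D = 15700 m.
(655/2900)^0.29 = 0.6496
2180^0.8 = 468.6
8.87^-0.18 = 0.6751
Denominator = 1.71 × 0.6496 × 468.6 × 0.6751 = 351.4
D / 351.4 = 15700 / 351.4 = 44.68
v = 44.68^(1/0.39) = 44.68^2.5641 = 17024 m/s

v ≈ 17.0 km/s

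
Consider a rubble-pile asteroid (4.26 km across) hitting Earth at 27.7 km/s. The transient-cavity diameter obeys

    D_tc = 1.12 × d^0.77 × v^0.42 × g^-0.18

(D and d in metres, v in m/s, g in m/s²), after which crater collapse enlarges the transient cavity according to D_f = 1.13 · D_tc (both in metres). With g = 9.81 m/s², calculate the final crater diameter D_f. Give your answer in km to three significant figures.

In SI: d = 4260 m, v = 27700 m/s.
d^0.77 = 4260^0.77 = 623.2
v^0.42 = 27700^0.42 = 73.42
g^-0.18 = 9.81^-0.18 = 0.6630
D_tc = 1.12 × 623.2 × 73.42 × 0.6630 = 33980 m
D_f = 1.13 × 33980 = 38397 m
     = 38.40 km

D_f ≈ 38.4 km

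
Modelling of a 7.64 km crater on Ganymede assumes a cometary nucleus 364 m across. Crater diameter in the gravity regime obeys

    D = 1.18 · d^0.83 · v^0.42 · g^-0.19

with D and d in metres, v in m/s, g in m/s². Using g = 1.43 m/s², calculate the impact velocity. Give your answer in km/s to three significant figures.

v ≈ 12.1 km/s

Rearranging for v: v = [D / (1.18 · 364^0.83 · 1.43^-0.19)]^(1/0.42).
D = 7640 m.
364^0.83 = 133.6
1.43^-0.19 = 0.9343
Denominator = 1.18 × 133.6 × 0.9343 = 147.3
D / 147.3 = 7640 / 147.3 = 51.87
v = 51.87^(1/0.42) = 51.87^2.381 = 12112 m/s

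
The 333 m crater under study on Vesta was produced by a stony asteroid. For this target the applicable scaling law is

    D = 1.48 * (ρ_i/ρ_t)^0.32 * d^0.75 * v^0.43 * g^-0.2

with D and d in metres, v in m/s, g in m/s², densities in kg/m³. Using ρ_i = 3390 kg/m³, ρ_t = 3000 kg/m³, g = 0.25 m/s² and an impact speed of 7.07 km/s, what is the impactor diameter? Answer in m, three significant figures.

Rearranging for d: d = [D / (1.48 · (3390/3000)^0.32 · 7070^0.43 · 0.25^-0.2)]^(1/0.75).
(3390/3000)^0.32 = 1.040
7070^0.43 = 45.21
0.25^-0.2 = 1.320
Denominator = 1.48 × 1.040 × 45.21 × 1.320 = 91.86
D / 91.86 = 333 / 91.86 = 3.625
d = 3.625^(1/0.75) = 3.625^1.3333 = 5.568 m

d ≈ 5.57 m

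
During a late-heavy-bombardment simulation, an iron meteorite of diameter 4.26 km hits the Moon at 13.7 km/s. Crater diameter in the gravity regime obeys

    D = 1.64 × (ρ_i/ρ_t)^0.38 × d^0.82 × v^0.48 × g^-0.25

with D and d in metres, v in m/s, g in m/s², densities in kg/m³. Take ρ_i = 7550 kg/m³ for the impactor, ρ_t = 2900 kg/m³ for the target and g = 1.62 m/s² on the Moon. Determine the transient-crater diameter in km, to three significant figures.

D ≈ 191 km

In SI units: d = 4260 m, v = 13700 m/s.
(ρ_i/ρ_t)^0.38 = (7550/2900)^0.38 = 1.438
d^0.82 = 4260^0.82 = 946.5
v^0.48 = 13700^0.48 = 96.74
g^-0.25 = 1.62^-0.25 = 0.8864
D = 1.64 × 1.438 × 946.5 × 96.74 × 0.8864 = 1.914 × 10^5 m
   = 191.4 km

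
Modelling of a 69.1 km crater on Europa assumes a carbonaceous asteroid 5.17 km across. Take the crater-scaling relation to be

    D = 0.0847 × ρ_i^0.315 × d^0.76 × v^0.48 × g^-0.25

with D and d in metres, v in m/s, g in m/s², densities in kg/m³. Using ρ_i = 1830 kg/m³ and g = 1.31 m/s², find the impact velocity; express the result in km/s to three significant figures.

v ≈ 22.7 km/s

Rearranging for v: v = [D / (0.0847 · 1830^0.315 · 5170^0.76 · 1.31^-0.25)]^(1/0.48).
D = 69100 m.
1830^0.315 = 10.66
5170^0.76 = 664.1
1.31^-0.25 = 0.9347
Denominator = 0.0847 × 10.66 × 664.1 × 0.9347 = 560.5
D / 560.5 = 69100 / 560.5 = 123.3
v = 123.3^(1/0.48) = 123.3^2.0833 = 22704 m/s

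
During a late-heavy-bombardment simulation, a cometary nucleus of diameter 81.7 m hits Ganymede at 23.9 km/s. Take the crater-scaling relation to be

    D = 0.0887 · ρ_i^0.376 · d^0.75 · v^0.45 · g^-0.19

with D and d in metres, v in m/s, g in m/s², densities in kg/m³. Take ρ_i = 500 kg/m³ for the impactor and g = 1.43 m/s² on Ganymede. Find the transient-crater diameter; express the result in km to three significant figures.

D ≈ 2.18 km

In SI units: v = 23900 m/s.
ρ_i^0.376 = 500^0.376 = 10.35
d^0.75 = 81.7^0.75 = 27.17
v^0.45 = 23900^0.45 = 93.39
g^-0.19 = 1.43^-0.19 = 0.9343
D = 0.0887 × 10.35 × 27.17 × 93.39 × 0.9343 = 2176 m
   = 2.176 km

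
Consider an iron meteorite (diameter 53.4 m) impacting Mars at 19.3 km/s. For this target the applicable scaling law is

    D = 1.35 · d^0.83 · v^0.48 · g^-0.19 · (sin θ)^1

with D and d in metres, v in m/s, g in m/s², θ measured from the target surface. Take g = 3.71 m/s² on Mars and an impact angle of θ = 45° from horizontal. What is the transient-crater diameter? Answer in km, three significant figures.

D ≈ 2.30 km

In SI units: v = 19300 m/s.
d^0.83 = 53.4^0.83 = 27.16
v^0.48 = 19300^0.48 = 114.0
g^-0.19 = 3.71^-0.19 = 0.7795
(sin 45°)^1 = 0.7071^1 = 0.7071
D = 1.35 × 27.16 × 114.0 × 0.7795 × 0.7071 = 2304 m
   = 2.304 km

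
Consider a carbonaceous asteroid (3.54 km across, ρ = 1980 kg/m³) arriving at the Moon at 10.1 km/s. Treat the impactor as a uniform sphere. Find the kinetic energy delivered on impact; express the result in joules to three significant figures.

d = 3540 m; v = 10100 m/s.
Mass m = (π/6) ρ d³ = (π/6) × 1980 × (3540)³ = 4.599 × 10^13 kg
E = ½ m v² = 0.5 × 4.599 × 10^13 × (10100)² = 2.346 × 10^21 J

E ≈ 2.35 × 10^21 J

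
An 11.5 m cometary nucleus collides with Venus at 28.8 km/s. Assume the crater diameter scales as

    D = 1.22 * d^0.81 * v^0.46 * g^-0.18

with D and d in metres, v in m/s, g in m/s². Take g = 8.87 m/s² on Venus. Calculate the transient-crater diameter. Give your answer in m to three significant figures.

D ≈ 670 m

In SI units: v = 28800 m/s.
d^0.81 = 11.5^0.81 = 7.230
v^0.46 = 28800^0.46 = 112.5
g^-0.18 = 8.87^-0.18 = 0.6751
D = 1.22 × 7.230 × 112.5 × 0.6751 = 669.9 m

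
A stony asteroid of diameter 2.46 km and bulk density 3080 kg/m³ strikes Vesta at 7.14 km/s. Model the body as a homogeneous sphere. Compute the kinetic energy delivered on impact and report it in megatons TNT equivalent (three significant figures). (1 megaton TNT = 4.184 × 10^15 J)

E ≈ 1.46 × 10^5 Mt TNT

d = 2460 m; v = 7140 m/s.
Mass m = (π/6) ρ d³ = (π/6) × 3080 × (2460)³ = 2.401 × 10^13 kg
E = ½ m v² = 0.5 × 2.401 × 10^13 × (7140)² = 6.120 × 10^20 J
   = 6.120 × 10^20 / 4.184×10^15 = 1.463 × 10^5 Mt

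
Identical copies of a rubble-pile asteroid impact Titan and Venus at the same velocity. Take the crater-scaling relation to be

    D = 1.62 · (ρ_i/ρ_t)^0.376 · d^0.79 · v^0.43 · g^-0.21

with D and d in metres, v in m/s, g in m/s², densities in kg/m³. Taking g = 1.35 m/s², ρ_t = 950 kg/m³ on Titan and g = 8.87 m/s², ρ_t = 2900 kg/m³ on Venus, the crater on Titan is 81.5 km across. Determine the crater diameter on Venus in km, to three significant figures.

The impactor-only factors (d, v, ρ_i) cancel in the ratio, leaving D_Venus/D_Titan = (g_Venus/g_Titan)^-0.21 · (ρ_t,Titan/ρ_t,Venus)^0.376.
(8.87/1.35)^-0.21 = 6.570^-0.21 = 0.6735
(950/2900)^0.376 = 0.3276^0.376 = 0.6573
Ratio = 0.6735 × 0.6573 = 0.4427
D_Venus = 0.4427 × 81.5 km = 36.1 km

D ≈ 36.1 km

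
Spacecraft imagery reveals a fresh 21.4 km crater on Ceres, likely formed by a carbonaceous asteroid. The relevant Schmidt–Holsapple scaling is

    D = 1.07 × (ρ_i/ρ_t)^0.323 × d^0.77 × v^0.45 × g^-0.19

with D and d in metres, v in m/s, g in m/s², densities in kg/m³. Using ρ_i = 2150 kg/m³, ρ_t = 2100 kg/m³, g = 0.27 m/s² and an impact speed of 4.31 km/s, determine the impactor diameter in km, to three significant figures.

Rearranging for d: d = [D / (1.07 · (2150/2100)^0.323 · 4310^0.45 · 0.27^-0.19)]^(1/0.77).
D = 21400 m.
(2150/2100)^0.323 = 1.008
4310^0.45 = 43.20
0.27^-0.19 = 1.282
Denominator = 1.07 × 1.008 × 43.20 × 1.282 = 59.73
D / 59.73 = 21400 / 59.73 = 358.3
d = 358.3^(1/0.77) = 358.3^1.2987 = 2076 m

d ≈ 2.08 km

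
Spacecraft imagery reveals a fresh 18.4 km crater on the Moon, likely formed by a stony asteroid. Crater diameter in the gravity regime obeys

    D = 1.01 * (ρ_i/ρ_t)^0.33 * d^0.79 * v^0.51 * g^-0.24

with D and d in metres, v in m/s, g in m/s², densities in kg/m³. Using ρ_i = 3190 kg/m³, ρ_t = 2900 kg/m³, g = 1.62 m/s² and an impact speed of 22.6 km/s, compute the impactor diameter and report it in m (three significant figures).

Rearranging for d: d = [D / (1.01 · (3190/2900)^0.33 · 22600^0.51 · 1.62^-0.24)]^(1/0.79).
D = 18400 m.
(3190/2900)^0.33 = 1.032
22600^0.51 = 166.2
1.62^-0.24 = 0.8907
Denominator = 1.01 × 1.032 × 166.2 × 0.8907 = 154.3
D / 154.3 = 18400 / 154.3 = 119.2
d = 119.2^(1/0.79) = 119.2^1.2658 = 424.8 m

d ≈ 425 m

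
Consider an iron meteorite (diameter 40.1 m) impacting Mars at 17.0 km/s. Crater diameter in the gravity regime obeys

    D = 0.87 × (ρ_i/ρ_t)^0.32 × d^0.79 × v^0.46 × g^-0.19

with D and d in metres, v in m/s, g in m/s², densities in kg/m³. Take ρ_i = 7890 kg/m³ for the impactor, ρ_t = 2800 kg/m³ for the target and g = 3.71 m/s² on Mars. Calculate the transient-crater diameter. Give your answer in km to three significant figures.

In SI units: v = 17000 m/s.
(ρ_i/ρ_t)^0.32 = (7890/2800)^0.32 = 1.393
d^0.79 = 40.1^0.79 = 18.47
v^0.46 = 17000^0.46 = 88.31
g^-0.19 = 3.71^-0.19 = 0.7795
D = 0.87 × 1.393 × 18.47 × 88.31 × 0.7795 = 1541 m
   = 1.541 km

D ≈ 1.54 km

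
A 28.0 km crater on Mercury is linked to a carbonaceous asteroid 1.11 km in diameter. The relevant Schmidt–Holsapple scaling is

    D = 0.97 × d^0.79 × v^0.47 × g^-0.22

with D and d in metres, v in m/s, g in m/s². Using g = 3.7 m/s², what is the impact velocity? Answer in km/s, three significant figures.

v ≈ 43.4 km/s

Rearranging for v: v = [D / (0.97 · 1110^0.79 · 3.7^-0.22)]^(1/0.47).
D = 28000 m.
1110^0.79 = 254.6
3.7^-0.22 = 0.7499
Denominator = 0.97 × 254.6 × 0.7499 = 185.2
D / 185.2 = 28000 / 185.2 = 151.2
v = 151.2^(1/0.47) = 151.2^2.1277 = 43394 m/s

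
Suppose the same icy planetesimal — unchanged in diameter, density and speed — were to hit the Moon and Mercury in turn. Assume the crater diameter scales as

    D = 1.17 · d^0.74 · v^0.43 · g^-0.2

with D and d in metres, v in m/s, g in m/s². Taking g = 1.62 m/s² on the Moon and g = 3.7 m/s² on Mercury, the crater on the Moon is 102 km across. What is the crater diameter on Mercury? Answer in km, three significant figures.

All impactor-dependent factors cancel in the ratio, leaving D_Mercury/D_Moon = (g_Mercury/g_Moon)^-0.2.
(3.7/1.62)^-0.2 = 2.284^-0.2 = 0.8477
D_Mercury = 0.8477 × 102 km = 86.5 km

D ≈ 86.5 km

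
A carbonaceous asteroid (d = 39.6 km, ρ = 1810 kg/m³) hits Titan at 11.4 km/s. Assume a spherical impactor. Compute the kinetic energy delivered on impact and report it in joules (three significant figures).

E ≈ 3.82 × 10^24 J

d = 39600 m; v = 11400 m/s.
Mass m = (π/6) ρ d³ = (π/6) × 1810 × (39600)³ = 5.885 × 10^16 kg
E = ½ m v² = 0.5 × 5.885 × 10^16 × (11400)² = 3.824 × 10^24 J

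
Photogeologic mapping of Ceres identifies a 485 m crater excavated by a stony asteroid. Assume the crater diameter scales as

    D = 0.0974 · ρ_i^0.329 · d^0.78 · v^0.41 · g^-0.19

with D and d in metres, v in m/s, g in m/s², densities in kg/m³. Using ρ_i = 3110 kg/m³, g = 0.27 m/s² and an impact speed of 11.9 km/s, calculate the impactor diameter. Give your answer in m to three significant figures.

d ≈ 9.68 m

Rearranging for d: d = [D / (0.0974 · 3110^0.329 · 11900^0.41 · 0.27^-0.19)]^(1/0.78).
3110^0.329 = 14.10
11900^0.41 = 46.88
0.27^-0.19 = 1.282
Denominator = 0.0974 × 14.10 × 46.88 × 1.282 = 82.54
D / 82.54 = 485 / 82.54 = 5.876
d = 5.876^(1/0.78) = 5.876^1.2821 = 9.684 m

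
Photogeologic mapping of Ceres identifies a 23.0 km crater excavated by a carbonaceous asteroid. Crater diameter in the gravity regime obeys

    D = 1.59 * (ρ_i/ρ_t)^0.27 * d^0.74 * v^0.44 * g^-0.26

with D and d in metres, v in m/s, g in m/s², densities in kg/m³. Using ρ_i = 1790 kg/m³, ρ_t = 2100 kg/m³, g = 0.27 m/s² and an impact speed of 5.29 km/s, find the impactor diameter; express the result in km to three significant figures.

Rearranging for d: d = [D / (1.59 · (1790/2100)^0.27 · 5290^0.44 · 0.27^-0.26)]^(1/0.74).
D = 23000 m.
(1790/2100)^0.27 = 0.9578
5290^0.44 = 43.48
0.27^-0.26 = 1.406
Denominator = 1.59 × 0.9578 × 43.48 × 1.406 = 93.10
D / 93.10 = 23000 / 93.10 = 247.0
d = 247.0^(1/0.74) = 247.0^1.3514 = 1712 m

d ≈ 1.71 km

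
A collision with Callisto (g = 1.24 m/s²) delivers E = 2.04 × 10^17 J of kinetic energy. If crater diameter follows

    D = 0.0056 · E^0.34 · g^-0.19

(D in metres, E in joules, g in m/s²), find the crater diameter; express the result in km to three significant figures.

D ≈ 4.13 km

E^0.34 = (2.04 × 10^17)^0.34 = 7.678 × 10^5
g^-0.19 = 1.24^-0.19 = 0.9600
D = 0.0056 × 7.678 × 10^5 × 0.9600 = 4128 m
   = 4.128 km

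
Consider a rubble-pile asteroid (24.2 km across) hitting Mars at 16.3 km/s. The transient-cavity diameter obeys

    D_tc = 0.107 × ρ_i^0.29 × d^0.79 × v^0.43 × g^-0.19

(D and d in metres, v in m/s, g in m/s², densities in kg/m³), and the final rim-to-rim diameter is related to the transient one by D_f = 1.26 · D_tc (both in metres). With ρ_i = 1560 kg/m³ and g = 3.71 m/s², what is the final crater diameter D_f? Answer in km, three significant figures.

D_f ≈ 167 km

In SI: d = 24200 m, v = 16300 m/s.
ρ_i^0.29 = 1560^0.29 = 8.433
d^0.79 = 24200^0.79 = 2905
v^0.43 = 16300^0.43 = 64.75
g^-0.19 = 3.71^-0.19 = 0.7795
D_tc = 0.107 × 8.433 × 2905 × 64.75 × 0.7795 = 1.323 × 10^5 m
D_f = 1.26 × 1.323 × 10^5 = 1.667 × 10^5 m
     = 166.7 km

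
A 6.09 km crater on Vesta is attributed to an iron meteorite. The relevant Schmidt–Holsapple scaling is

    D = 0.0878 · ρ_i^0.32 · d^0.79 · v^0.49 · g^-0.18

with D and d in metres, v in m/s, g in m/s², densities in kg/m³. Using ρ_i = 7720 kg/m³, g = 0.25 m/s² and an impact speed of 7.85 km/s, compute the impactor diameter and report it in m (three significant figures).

d ≈ 100 m

Rearranging for d: d = [D / (0.0878 · 7720^0.32 · 7850^0.49 · 0.25^-0.18)]^(1/0.79).
D = 6090 m.
7720^0.32 = 17.54
7850^0.49 = 81.00
0.25^-0.18 = 1.283
Denominator = 0.0878 × 17.54 × 81.00 × 1.283 = 160.0
D / 160.0 = 6090 / 160.0 = 38.06
d = 38.06^(1/0.79) = 38.06^1.2658 = 100.1 m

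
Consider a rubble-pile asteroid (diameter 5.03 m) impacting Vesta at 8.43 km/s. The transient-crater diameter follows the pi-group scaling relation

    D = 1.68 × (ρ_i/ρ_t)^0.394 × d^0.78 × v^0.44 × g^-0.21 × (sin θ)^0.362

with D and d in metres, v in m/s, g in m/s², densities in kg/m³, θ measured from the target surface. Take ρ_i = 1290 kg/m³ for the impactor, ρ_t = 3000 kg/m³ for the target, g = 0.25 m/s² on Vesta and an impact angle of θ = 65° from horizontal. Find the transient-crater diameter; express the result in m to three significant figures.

In SI units: v = 8430 m/s.
(ρ_i/ρ_t)^0.394 = (1290/3000)^0.394 = 0.7171
d^0.78 = 5.03^0.78 = 3.526
v^0.44 = 8430^0.44 = 53.38
g^-0.21 = 0.25^-0.21 = 1.338
(sin 65°)^0.362 = 0.9063^0.362 = 0.9650
D = 1.68 × 0.7171 × 3.526 × 53.38 × 1.338 × 0.9650 = 292.8 m

D ≈ 293 m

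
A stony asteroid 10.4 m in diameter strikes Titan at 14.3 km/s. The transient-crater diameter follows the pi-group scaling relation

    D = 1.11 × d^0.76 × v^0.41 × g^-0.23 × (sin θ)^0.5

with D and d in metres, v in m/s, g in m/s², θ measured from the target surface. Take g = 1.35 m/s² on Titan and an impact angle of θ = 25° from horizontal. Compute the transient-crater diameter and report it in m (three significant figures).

D ≈ 202 m

In SI units: v = 14300 m/s.
d^0.76 = 10.4^0.76 = 5.929
v^0.41 = 14300^0.41 = 50.55
g^-0.23 = 1.35^-0.23 = 0.9333
(sin 25°)^0.5 = 0.4226^0.5 = 0.6501
D = 1.11 × 5.929 × 50.55 × 0.9333 × 0.6501 = 201.8 m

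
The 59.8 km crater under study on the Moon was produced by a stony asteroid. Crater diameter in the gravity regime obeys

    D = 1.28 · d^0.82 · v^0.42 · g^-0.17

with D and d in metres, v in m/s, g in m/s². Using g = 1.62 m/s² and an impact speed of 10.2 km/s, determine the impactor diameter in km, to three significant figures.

d ≈ 4.84 km

Rearranging for d: d = [D / (1.28 · 10200^0.42 · 1.62^-0.17)]^(1/0.82).
D = 59800 m.
10200^0.42 = 48.26
1.62^-0.17 = 0.9213
Denominator = 1.28 × 48.26 × 0.9213 = 56.91
D / 56.91 = 59800 / 56.91 = 1051
d = 1051^(1/0.82) = 1051^1.2195 = 4840 m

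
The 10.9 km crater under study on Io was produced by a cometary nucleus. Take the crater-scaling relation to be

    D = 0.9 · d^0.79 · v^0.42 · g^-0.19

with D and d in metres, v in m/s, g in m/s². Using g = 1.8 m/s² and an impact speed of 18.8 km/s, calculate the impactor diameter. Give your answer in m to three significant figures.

Rearranging for d: d = [D / (0.9 · 18800^0.42 · 1.8^-0.19)]^(1/0.79).
D = 10900 m.
18800^0.42 = 62.39
1.8^-0.19 = 0.8943
Denominator = 0.9 × 62.39 × 0.8943 = 50.22
D / 50.22 = 10900 / 50.22 = 217.0
d = 217.0^(1/0.79) = 217.0^1.2658 = 906.8 m

d ≈ 907 m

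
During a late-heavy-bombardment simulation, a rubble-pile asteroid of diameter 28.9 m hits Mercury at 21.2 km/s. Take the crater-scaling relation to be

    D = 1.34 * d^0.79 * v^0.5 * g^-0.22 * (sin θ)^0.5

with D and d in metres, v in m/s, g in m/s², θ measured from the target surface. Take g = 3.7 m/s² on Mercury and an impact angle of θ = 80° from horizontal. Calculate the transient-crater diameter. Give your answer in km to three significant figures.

D ≈ 2.07 km

In SI units: v = 21200 m/s.
d^0.79 = 28.9^0.79 = 14.26
v^0.5 = 21200^0.5 = 145.6
g^-0.22 = 3.7^-0.22 = 0.7499
(sin 80°)^0.5 = 0.9848^0.5 = 0.9924
D = 1.34 × 14.26 × 145.6 × 0.7499 × 0.9924 = 2071 m
   = 2.071 km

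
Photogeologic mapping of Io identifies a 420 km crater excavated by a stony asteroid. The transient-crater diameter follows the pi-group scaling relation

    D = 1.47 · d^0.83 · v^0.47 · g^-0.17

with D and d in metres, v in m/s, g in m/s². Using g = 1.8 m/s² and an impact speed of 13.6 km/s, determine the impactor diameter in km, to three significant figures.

d ≈ 19.3 km

Rearranging for d: d = [D / (1.47 · 13600^0.47 · 1.8^-0.17)]^(1/0.83).
D = 420000 m.
13600^0.47 = 87.65
1.8^-0.17 = 0.9049
Denominator = 1.47 × 87.65 × 0.9049 = 116.6
D / 116.6 = 420000 / 116.6 = 3602
d = 3602^(1/0.83) = 3602^1.2048 = 19272 m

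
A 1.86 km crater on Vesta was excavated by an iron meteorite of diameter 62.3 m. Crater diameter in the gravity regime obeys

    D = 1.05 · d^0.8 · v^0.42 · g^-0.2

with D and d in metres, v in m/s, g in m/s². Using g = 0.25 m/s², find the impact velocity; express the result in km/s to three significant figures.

v ≈ 10.7 km/s

Rearranging for v: v = [D / (1.05 · 62.3^0.8 · 0.25^-0.2)]^(1/0.42).
D = 1860 m.
62.3^0.8 = 27.26
0.25^-0.2 = 1.320
Denominator = 1.05 × 27.26 × 1.320 = 37.78
D / 37.78 = 1860 / 37.78 = 49.23
v = 49.23^(1/0.42) = 49.23^2.381 = 10695 m/s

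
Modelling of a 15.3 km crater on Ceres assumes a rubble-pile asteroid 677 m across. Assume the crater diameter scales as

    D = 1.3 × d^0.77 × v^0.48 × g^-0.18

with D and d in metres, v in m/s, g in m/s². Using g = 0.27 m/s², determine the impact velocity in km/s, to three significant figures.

v ≈ 5.33 km/s

Rearranging for v: v = [D / (1.3 · 677^0.77 · 0.27^-0.18)]^(1/0.48).
D = 15300 m.
677^0.77 = 151.2
0.27^-0.18 = 1.266
Denominator = 1.3 × 151.2 × 1.266 = 248.8
D / 248.8 = 15300 / 248.8 = 61.50
v = 61.50^(1/0.48) = 61.50^2.0833 = 5330 m/s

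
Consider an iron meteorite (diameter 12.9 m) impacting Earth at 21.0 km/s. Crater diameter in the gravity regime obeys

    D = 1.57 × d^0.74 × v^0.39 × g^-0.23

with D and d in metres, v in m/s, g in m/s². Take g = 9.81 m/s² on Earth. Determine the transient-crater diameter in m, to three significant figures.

In SI units: v = 21000 m/s.
d^0.74 = 12.9^0.74 = 6.635
v^0.39 = 21000^0.39 = 48.49
g^-0.23 = 9.81^-0.23 = 0.5914
D = 1.57 × 6.635 × 48.49 × 0.5914 = 298.7 m

D ≈ 299 m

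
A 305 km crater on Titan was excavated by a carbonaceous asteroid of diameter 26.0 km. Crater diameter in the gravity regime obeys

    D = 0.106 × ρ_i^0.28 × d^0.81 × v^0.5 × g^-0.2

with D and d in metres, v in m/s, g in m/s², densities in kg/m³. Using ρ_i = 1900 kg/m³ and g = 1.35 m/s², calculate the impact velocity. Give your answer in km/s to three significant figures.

v ≈ 9.59 km/s

Rearranging for v: v = [D / (0.106 · 1900^0.28 · 26000^0.81 · 1.35^-0.2)]^(1/0.5).
D = 305000 m.
1900^0.28 = 8.280
26000^0.81 = 3768
1.35^-0.2 = 0.9417
Denominator = 0.106 × 8.280 × 3768 × 0.9417 = 3114
D / 3114 = 305000 / 3114 = 97.94
v = 97.94^(1/0.5) = 97.94^2 = 9592 m/s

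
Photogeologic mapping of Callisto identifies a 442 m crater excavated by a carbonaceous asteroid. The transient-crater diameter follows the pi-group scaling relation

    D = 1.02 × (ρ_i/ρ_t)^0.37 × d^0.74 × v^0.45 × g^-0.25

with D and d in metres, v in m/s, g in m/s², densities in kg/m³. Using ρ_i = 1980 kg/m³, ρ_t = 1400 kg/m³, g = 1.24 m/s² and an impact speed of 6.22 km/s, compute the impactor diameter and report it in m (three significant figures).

d ≈ 16.3 m

Rearranging for d: d = [D / (1.02 · (1980/1400)^0.37 · 6220^0.45 · 1.24^-0.25)]^(1/0.74).
(1980/1400)^0.37 = 1.137
6220^0.45 = 50.96
1.24^-0.25 = 0.9476
Denominator = 1.02 × 1.137 × 50.96 × 0.9476 = 56.00
D / 56.00 = 442 / 56.00 = 7.893
d = 7.893^(1/0.74) = 7.893^1.3514 = 16.31 m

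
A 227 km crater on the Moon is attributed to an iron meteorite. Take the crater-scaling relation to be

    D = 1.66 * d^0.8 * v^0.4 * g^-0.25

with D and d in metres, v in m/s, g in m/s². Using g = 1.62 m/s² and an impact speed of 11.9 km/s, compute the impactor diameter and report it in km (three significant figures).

Rearranging for d: d = [D / (1.66 · 11900^0.4 · 1.62^-0.25)]^(1/0.8).
D = 227000 m.
11900^0.4 = 42.68
1.62^-0.25 = 0.8864
Denominator = 1.66 × 42.68 × 0.8864 = 62.80
D / 62.80 = 227000 / 62.80 = 3615
d = 3615^(1/0.8) = 3615^1.25 = 28031 m

d ≈ 28.0 km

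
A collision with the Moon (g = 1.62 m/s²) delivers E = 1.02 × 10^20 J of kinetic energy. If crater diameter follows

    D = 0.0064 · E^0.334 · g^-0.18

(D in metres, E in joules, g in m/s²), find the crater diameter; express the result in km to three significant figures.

E^0.334 = (1.02 × 10^20)^0.334 = 4.818 × 10^6
g^-0.18 = 1.62^-0.18 = 0.9168
D = 0.0064 × 4.818 × 10^6 × 0.9168 = 28270 m
   = 28.27 km

D ≈ 28.3 km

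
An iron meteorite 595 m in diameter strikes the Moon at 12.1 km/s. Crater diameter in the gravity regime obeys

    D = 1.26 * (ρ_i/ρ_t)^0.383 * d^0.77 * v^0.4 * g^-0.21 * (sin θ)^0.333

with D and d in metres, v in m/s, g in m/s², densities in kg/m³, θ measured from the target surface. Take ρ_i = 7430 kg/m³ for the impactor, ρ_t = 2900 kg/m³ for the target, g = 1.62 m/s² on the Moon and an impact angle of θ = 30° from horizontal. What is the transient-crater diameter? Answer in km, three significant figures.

In SI units: v = 12100 m/s.
(ρ_i/ρ_t)^0.383 = (7430/2900)^0.383 = 1.434
d^0.77 = 595^0.77 = 136.9
v^0.4 = 12100^0.4 = 42.96
g^-0.21 = 1.62^-0.21 = 0.9037
(sin 30°)^0.333 = 0.5000^0.333 = 0.7939
D = 1.26 × 1.434 × 136.9 × 42.96 × 0.9037 × 0.7939 = 7624 m
   = 7.624 km

D ≈ 7.62 km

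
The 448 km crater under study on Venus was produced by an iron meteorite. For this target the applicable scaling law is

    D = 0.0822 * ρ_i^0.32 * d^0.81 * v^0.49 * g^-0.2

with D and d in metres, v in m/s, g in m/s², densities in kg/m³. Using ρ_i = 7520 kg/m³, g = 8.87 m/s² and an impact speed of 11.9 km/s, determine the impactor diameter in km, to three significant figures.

Rearranging for d: d = [D / (0.0822 · 7520^0.32 · 11900^0.49 · 8.87^-0.2)]^(1/0.81).
D = 448000 m.
7520^0.32 = 17.39
11900^0.49 = 99.32
8.87^-0.2 = 0.6463
Denominator = 0.0822 × 17.39 × 99.32 × 0.6463 = 91.76
D / 91.76 = 448000 / 91.76 = 4882
d = 4882^(1/0.81) = 4882^1.2346 = 35805 m

d ≈ 35.8 km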